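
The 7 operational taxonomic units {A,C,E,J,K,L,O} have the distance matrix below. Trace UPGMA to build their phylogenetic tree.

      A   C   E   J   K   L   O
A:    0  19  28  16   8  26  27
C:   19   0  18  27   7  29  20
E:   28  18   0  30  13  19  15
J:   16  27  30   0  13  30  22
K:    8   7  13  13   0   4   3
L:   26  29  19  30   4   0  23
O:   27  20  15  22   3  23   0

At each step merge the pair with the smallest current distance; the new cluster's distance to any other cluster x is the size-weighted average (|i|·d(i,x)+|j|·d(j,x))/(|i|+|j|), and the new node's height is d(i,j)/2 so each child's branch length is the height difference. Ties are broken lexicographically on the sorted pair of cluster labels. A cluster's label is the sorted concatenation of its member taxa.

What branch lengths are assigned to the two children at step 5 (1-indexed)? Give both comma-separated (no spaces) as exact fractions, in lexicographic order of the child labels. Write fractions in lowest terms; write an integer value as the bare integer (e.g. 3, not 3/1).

iteration 1: select K,O (d=3); attach at lengths (3/2, 3/2); label the merged cluster KO
  updated: d(A,KO)=35/2, d(C,KO)=27/2, d(E,KO)=14, d(J,KO)=35/2, d(KO,L)=27/2
iteration 2: select C,KO (d=27/2); attach at lengths (27/4, 21/4); label the merged cluster CKO
  updated: d(A,CKO)=18, d(CKO,E)=46/3, d(CKO,J)=62/3, d(CKO,L)=56/3
iteration 3: select CKO,E (d=46/3); attach at lengths (11/12, 23/3); label the merged cluster CEKO
  updated: d(A,CEKO)=41/2, d(CEKO,J)=23, d(CEKO,L)=75/4
iteration 4: select A,J (d=16); attach at lengths (8, 8); label the merged cluster AJ
  updated: d(AJ,CEKO)=87/4, d(AJ,L)=28
iteration 5: select CEKO,L (d=75/4); attach at lengths (41/24, 75/8); label the merged cluster CEKLO
  updated: d(AJ,CEKLO)=23
iteration 6: select AJ,CEKLO (d=23); attach at lengths (7/2, 17/8); label the merged cluster ACEJKLO
final tree: ((A:8,J:8):7/2,(((C:27/4,(K:3/2,O:3/2):21/4):11/12,E:23/3):41/24,L:75/8):17/8)
total length: 1351/24

41/24,75/8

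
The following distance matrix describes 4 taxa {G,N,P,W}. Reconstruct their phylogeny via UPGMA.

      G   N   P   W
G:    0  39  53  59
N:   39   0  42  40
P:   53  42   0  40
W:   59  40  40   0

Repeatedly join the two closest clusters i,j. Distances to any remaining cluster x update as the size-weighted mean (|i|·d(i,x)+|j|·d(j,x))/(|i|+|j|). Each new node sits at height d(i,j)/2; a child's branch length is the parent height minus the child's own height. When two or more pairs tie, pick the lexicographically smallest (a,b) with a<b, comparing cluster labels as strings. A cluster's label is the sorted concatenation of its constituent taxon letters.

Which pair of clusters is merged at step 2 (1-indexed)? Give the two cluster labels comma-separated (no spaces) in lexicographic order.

P,W

1. join G+N (d=39) ⇒ GN; edges |G|=39/2, |N|=39/2
  updated: d(GN,P)=95/2, d(GN,W)=99/2
2. join P+W (d=40) ⇒ PW; edges |P|=20, |W|=20
  updated: d(GN,PW)=97/2
3. join GN+PW (d=97/2) ⇒ GNPW; edges |GN|=19/4, |PW|=17/4
final tree: ((G:39/2,N:39/2):19/4,(P:20,W:20):17/4)
total length: 88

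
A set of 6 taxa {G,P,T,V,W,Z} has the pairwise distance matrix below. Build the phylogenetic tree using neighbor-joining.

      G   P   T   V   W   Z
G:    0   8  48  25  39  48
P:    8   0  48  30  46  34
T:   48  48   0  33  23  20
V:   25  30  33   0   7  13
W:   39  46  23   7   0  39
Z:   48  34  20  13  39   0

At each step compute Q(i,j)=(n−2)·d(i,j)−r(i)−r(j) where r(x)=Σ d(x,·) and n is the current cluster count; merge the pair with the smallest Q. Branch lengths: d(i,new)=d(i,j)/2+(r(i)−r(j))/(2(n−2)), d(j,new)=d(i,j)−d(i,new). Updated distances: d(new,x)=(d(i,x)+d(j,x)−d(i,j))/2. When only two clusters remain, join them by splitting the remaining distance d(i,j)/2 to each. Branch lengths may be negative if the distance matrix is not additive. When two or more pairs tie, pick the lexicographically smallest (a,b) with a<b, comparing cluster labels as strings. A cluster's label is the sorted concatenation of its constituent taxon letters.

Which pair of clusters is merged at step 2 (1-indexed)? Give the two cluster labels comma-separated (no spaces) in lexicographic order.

T,Z

1. join G+P (d=8, Q=-302) ⇒ GP; edges |G|=17/4, |P|=15/4
  updated: d(GP,T)=44, d(GP,V)=47/2, d(GP,W)=77/2, d(GP,Z)=37
2. join T+Z (d=20, Q=-169) ⇒ TZ; edges |T|=71/6, |Z|=49/6
  updated: d(GP,TZ)=61/2, d(TZ,V)=13, d(TZ,W)=21
3. join GP+TZ (d=61/2, Q=-96) ⇒ GPTZ; edges |GP|=89/4, |TZ|=33/4
  updated: d(GPTZ,V)=3, d(GPTZ,W)=29/2
4. join GPTZ+V (d=3, Q=-49/2) ⇒ GPTVZ; edges |GPTZ|=21/4, |V|=-9/4
  updated: d(GPTVZ,W)=37/4
5. join GPTVZ+W (d=37/4) ⇒ GPTVWZ; edges |GPTVZ|=37/8, |W|=37/8
final tree: ((((G:17/4,P:15/4):89/4,(T:71/6,Z:49/6):33/4):21/4,V:-9/4):37/8,W:37/8)
total length: 283/4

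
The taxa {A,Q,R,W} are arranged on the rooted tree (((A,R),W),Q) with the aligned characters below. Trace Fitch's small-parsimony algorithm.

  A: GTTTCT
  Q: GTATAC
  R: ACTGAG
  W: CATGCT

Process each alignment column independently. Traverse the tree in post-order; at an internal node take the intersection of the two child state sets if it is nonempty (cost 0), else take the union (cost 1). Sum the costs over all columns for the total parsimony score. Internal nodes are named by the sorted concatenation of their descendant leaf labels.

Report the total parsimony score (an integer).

site 0, node AR: A={G} ∪ R={A} → {A,G} (+1)
site 0, node ARW: AR={A,G} ∪ W={C} → {A,C,G} (+1)
site 0, node AQRW: ARW={A,C,G} ∩ Q={G} → {G} (+0)
site 1, node AR: A={T} ∪ R={C} → {C,T} (+1)
site 1, node ARW: AR={C,T} ∪ W={A} → {A,C,T} (+1)
site 1, node AQRW: ARW={A,C,T} ∩ Q={T} → {T} (+0)
site 2, node AR: A={T} ∩ R={T} → {T} (+0)
site 2, node ARW: AR={T} ∩ W={T} → {T} (+0)
site 2, node AQRW: ARW={T} ∪ Q={A} → {A,T} (+1)
site 3, node AR: A={T} ∪ R={G} → {G,T} (+1)
site 3, node ARW: AR={G,T} ∩ W={G} → {G} (+0)
site 3, node AQRW: ARW={G} ∪ Q={T} → {G,T} (+1)
site 4, node AR: A={C} ∪ R={A} → {A,C} (+1)
site 4, node ARW: AR={A,C} ∩ W={C} → {C} (+0)
site 4, node AQRW: ARW={C} ∪ Q={A} → {A,C} (+1)
site 5, node AR: A={T} ∪ R={G} → {G,T} (+1)
site 5, node ARW: AR={G,T} ∩ W={T} → {T} (+0)
site 5, node AQRW: ARW={T} ∪ Q={C} → {C,T} (+1)
per-site changes: [2, 2, 1, 2, 2, 2]; total = 11

11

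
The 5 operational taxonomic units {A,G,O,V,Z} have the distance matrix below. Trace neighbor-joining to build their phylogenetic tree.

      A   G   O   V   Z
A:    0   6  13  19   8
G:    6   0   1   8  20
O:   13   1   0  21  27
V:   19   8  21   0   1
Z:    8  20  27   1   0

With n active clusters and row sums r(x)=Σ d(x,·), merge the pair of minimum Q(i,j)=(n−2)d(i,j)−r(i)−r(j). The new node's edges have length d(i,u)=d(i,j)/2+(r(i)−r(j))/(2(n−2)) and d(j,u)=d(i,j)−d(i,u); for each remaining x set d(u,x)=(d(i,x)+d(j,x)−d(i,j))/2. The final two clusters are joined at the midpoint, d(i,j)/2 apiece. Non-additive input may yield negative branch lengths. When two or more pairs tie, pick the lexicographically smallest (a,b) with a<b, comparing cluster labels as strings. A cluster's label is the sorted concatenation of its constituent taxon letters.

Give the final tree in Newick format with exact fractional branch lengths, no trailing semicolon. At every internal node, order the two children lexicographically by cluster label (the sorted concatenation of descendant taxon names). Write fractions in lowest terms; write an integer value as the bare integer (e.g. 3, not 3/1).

(((A:2,(V:-2/3,Z:5/3):11):7,G:-15/4):19/8,O:19/8)

1. join V+Z (d=1, Q=-102) ⇒ VZ; edges |V|=-2/3, |Z|=5/3
  updated: d(A,VZ)=13, d(G,VZ)=27/2, d(O,VZ)=47/2
2. join A+VZ (d=13, Q=-56) ⇒ AVZ; edges |A|=2, |VZ|=11
  updated: d(AVZ,G)=13/4, d(AVZ,O)=47/4
3. join AVZ+G (d=13/4, Q=-16) ⇒ AGVZ; edges |AVZ|=7, |G|=-15/4
  updated: d(AGVZ,O)=19/4
4. join AGVZ+O (d=19/4) ⇒ AGOVZ; edges |AGVZ|=19/8, |O|=19/8
final tree: (((A:2,(V:-2/3,Z:5/3):11):7,G:-15/4):19/8,O:19/8)
total length: 22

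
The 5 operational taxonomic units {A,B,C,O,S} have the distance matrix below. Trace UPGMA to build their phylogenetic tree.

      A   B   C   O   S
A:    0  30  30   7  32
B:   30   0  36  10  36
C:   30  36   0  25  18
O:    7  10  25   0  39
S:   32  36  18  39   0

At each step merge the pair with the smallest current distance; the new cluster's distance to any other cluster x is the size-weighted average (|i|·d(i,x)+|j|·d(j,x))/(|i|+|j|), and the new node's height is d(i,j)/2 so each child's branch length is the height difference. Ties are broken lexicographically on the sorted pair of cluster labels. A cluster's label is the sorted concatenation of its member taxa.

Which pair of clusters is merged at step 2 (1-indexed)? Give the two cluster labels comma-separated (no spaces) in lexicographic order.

step 1: merge (A,O) at d=7; branch lengths A→7/2, O→7/2; new cluster AO
  updated: d(AO,B)=20, d(AO,C)=55/2, d(AO,S)=71/2
step 2: merge (C,S) at d=18; branch lengths C→9, S→9; new cluster CS
  updated: d(AO,CS)=63/2, d(B,CS)=36
step 3: merge (AO,B) at d=20; branch lengths AO→13/2, B→10; new cluster ABO
  updated: d(ABO,CS)=33
step 4: merge (ABO,CS) at d=33; branch lengths ABO→13/2, CS→15/2; new cluster ABCOS
final tree: (((A:7/2,O:7/2):13/2,B:10):13/2,(C:9,S:9):15/2)
total length: 111/2

C,S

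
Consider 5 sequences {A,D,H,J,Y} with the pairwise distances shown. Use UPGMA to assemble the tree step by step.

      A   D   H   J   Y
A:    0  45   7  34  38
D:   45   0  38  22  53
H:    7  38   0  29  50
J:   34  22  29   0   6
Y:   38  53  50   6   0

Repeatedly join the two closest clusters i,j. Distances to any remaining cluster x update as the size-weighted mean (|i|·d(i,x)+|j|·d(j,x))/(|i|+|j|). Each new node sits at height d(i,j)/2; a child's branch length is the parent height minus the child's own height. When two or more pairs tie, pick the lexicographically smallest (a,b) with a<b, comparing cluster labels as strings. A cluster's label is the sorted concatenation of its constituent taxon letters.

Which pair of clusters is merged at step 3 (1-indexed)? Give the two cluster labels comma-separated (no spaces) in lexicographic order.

D,JY

step 1: merge (J,Y) at d=6; branch lengths J→3, Y→3; new cluster JY
  updated: d(A,JY)=36, d(D,JY)=75/2, d(H,JY)=79/2
step 2: merge (A,H) at d=7; branch lengths A→7/2, H→7/2; new cluster AH
  updated: d(AH,D)=83/2, d(AH,JY)=151/4
step 3: merge (D,JY) at d=75/2; branch lengths D→75/4, JY→63/4; new cluster DJY
  updated: d(AH,DJY)=39
step 4: merge (AH,DJY) at d=39; branch lengths AH→16, DJY→3/4; new cluster ADHJY
final tree: ((A:7/2,H:7/2):16,(D:75/4,(J:3,Y:3):63/4):3/4)
total length: 257/4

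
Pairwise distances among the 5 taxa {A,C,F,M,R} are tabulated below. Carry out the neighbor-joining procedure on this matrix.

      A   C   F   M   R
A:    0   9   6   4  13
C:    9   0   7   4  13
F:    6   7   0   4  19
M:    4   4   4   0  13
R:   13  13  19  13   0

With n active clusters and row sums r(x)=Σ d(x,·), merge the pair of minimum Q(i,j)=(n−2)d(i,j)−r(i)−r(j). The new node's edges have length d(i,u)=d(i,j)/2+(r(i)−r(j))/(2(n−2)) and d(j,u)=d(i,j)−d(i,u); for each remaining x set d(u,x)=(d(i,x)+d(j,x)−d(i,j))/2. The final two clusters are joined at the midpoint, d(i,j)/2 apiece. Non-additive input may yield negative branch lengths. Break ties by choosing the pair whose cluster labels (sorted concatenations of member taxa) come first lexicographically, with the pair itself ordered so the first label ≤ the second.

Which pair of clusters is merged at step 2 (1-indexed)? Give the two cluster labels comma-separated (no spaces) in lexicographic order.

A,F

iteration 1: select C,R (d=13, Q=-52); attach at lengths (7/3, 32/3); label the merged cluster CR
  updated: d(A,CR)=9/2, d(CR,F)=13/2, d(CR,M)=2
iteration 2: select A,F (d=6, Q=-19); attach at lengths (5/2, 7/2); label the merged cluster AF
  updated: d(AF,CR)=5/2, d(AF,M)=1
iteration 3: select AF,CR (d=5/2, Q=-11/2); attach at lengths (3/4, 7/4); label the merged cluster ACFR
  updated: d(ACFR,M)=1/4
iteration 4: select ACFR,M (d=1/4); attach at lengths (1/8, 1/8); label the merged cluster ACFMR
final tree: (((A:5/2,F:7/2):3/4,(C:7/3,R:32/3):7/4):1/8,M:1/8)
total length: 87/4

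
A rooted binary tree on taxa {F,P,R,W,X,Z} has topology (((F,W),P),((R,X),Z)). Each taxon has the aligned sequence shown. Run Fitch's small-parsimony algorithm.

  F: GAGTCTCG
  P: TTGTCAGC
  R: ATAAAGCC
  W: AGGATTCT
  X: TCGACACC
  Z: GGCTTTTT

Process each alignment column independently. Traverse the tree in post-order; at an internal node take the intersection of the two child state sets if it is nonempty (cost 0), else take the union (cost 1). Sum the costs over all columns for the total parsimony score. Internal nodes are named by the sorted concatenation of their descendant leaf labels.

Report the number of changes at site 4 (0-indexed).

3

site 0, node FW: F={G} ∪ W={A} → {A,G} (+1)
site 0, node FPW: FW={A,G} ∪ P={T} → {A,G,T} (+1)
site 0, node RX: R={A} ∪ X={T} → {A,T} (+1)
site 0, node RXZ: RX={A,T} ∪ Z={G} → {A,G,T} (+1)
site 0, node FPRWXZ: FPW={A,G,T} ∩ RXZ={A,G,T} → {A,G,T} (+0)
site 1, node FW: F={A} ∪ W={G} → {A,G} (+1)
site 1, node FPW: FW={A,G} ∪ P={T} → {A,G,T} (+1)
site 1, node RX: R={T} ∪ X={C} → {C,T} (+1)
site 1, node RXZ: RX={C,T} ∪ Z={G} → {C,G,T} (+1)
site 1, node FPRWXZ: FPW={A,G,T} ∩ RXZ={C,G,T} → {G,T} (+0)
site 2, node FW: F={G} ∩ W={G} → {G} (+0)
site 2, node FPW: FW={G} ∩ P={G} → {G} (+0)
site 2, node RX: R={A} ∪ X={G} → {A,G} (+1)
site 2, node RXZ: RX={A,G} ∪ Z={C} → {A,C,G} (+1)
site 2, node FPRWXZ: FPW={G} ∩ RXZ={A,C,G} → {G} (+0)
site 3, node FW: F={T} ∪ W={A} → {A,T} (+1)
site 3, node FPW: FW={A,T} ∩ P={T} → {T} (+0)
site 3, node RX: R={A} ∩ X={A} → {A} (+0)
site 3, node RXZ: RX={A} ∪ Z={T} → {A,T} (+1)
site 3, node FPRWXZ: FPW={T} ∩ RXZ={A,T} → {T} (+0)
site 4, node FW: F={C} ∪ W={T} → {C,T} (+1)
site 4, node FPW: FW={C,T} ∩ P={C} → {C} (+0)
site 4, node RX: R={A} ∪ X={C} → {A,C} (+1)
site 4, node RXZ: RX={A,C} ∪ Z={T} → {A,C,T} (+1)
site 4, node FPRWXZ: FPW={C} ∩ RXZ={A,C,T} → {C} (+0)
site 5, node FW: F={T} ∩ W={T} → {T} (+0)
site 5, node FPW: FW={T} ∪ P={A} → {A,T} (+1)
site 5, node RX: R={G} ∪ X={A} → {A,G} (+1)
site 5, node RXZ: RX={A,G} ∪ Z={T} → {A,G,T} (+1)
site 5, node FPRWXZ: FPW={A,T} ∩ RXZ={A,G,T} → {A,T} (+0)
site 6, node FW: F={C} ∩ W={C} → {C} (+0)
site 6, node FPW: FW={C} ∪ P={G} → {C,G} (+1)
site 6, node RX: R={C} ∩ X={C} → {C} (+0)
site 6, node RXZ: RX={C} ∪ Z={T} → {C,T} (+1)
site 6, node FPRWXZ: FPW={C,G} ∩ RXZ={C,T} → {C} (+0)
site 7, node FW: F={G} ∪ W={T} → {G,T} (+1)
site 7, node FPW: FW={G,T} ∪ P={C} → {C,G,T} (+1)
site 7, node RX: R={C} ∩ X={C} → {C} (+0)
site 7, node RXZ: RX={C} ∪ Z={T} → {C,T} (+1)
site 7, node FPRWXZ: FPW={C,G,T} ∩ RXZ={C,T} → {C,T} (+0)
per-site changes: [4, 4, 2, 2, 3, 3, 2, 3]; total = 23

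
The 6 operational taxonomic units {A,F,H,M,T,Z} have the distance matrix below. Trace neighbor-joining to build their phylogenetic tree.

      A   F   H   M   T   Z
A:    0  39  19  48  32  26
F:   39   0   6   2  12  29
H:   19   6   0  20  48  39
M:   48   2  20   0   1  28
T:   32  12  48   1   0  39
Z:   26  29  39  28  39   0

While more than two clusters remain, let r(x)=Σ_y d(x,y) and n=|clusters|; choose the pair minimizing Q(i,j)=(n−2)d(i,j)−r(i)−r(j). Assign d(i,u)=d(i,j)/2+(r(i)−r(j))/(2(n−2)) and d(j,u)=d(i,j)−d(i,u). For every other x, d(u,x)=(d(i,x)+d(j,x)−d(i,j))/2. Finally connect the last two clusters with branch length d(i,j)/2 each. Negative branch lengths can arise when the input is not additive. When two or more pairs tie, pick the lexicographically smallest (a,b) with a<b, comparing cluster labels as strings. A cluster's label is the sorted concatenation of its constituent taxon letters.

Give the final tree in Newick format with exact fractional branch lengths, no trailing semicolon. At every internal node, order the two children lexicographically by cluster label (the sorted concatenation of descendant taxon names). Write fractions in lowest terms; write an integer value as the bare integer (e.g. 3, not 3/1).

step 1: merge (M,T) at d=1, Q=-227; branch lengths M→-29/8, T→37/8; new cluster MT
  updated: d(A,MT)=79/2, d(F,MT)=13/2, d(H,MT)=67/2, d(MT,Z)=33
step 2: merge (F,MT) at d=13/2, Q=-347/2; branch lengths F→-25/12, MT→103/12; new cluster FMT
  updated: d(A,FMT)=36, d(FMT,H)=33/2, d(FMT,Z)=111/4
step 3: merge (A,Z) at d=26, Q=-487/4; branch lengths A→161/16, Z→255/16; new cluster AZ
  updated: d(AZ,FMT)=151/8, d(AZ,H)=16
step 4: merge (AZ,FMT) at d=151/8, Q=-411/8; branch lengths AZ→147/16, FMT→155/16; new cluster AFMTZ
  updated: d(AFMTZ,H)=109/16
step 5: merge (AFMTZ,H) at d=109/16; branch lengths AFMTZ→109/32, H→109/32; new cluster AFHMTZ
final tree: (((A:161/16,Z:255/16):147/16,(F:-25/12,(M:-29/8,T:37/8):103/12):155/16):109/32,H:109/32)
total length: 947/16

(((A:161/16,Z:255/16):147/16,(F:-25/12,(M:-29/8,T:37/8):103/12):155/16):109/32,H:109/32)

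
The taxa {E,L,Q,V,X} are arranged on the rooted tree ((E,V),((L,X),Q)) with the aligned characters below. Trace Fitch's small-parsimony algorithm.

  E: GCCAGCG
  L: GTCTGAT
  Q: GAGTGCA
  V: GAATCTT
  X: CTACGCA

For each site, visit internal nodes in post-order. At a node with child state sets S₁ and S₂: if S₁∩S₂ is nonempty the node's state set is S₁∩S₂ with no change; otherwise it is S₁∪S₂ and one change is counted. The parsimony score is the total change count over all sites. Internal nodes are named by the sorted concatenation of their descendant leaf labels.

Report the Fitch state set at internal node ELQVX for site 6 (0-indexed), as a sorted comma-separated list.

EV@0: {G} ∩ {G} = {G} (intersection, +0)
LX@0: {G} ∪ {C} = {C,G} (union, +1)
LQX@0: {C,G} ∩ {G} = {G} (intersection, +0)
ELQVX@0: {G} ∩ {G} = {G} (intersection, +0)
EV@1: {C} ∪ {A} = {A,C} (union, +1)
LX@1: {T} ∩ {T} = {T} (intersection, +0)
LQX@1: {T} ∪ {A} = {A,T} (union, +1)
ELQVX@1: {A,C} ∩ {A,T} = {A} (intersection, +0)
EV@2: {C} ∪ {A} = {A,C} (union, +1)
LX@2: {C} ∪ {A} = {A,C} (union, +1)
LQX@2: {A,C} ∪ {G} = {A,C,G} (union, +1)
ELQVX@2: {A,C} ∩ {A,C,G} = {A,C} (intersection, +0)
EV@3: {A} ∪ {T} = {A,T} (union, +1)
LX@3: {T} ∪ {C} = {C,T} (union, +1)
LQX@3: {C,T} ∩ {T} = {T} (intersection, +0)
ELQVX@3: {A,T} ∩ {T} = {T} (intersection, +0)
EV@4: {G} ∪ {C} = {C,G} (union, +1)
LX@4: {G} ∩ {G} = {G} (intersection, +0)
LQX@4: {G} ∩ {G} = {G} (intersection, +0)
ELQVX@4: {C,G} ∩ {G} = {G} (intersection, +0)
EV@5: {C} ∪ {T} = {C,T} (union, +1)
LX@5: {A} ∪ {C} = {A,C} (union, +1)
LQX@5: {A,C} ∩ {C} = {C} (intersection, +0)
ELQVX@5: {C,T} ∩ {C} = {C} (intersection, +0)
EV@6: {G} ∪ {T} = {G,T} (union, +1)
LX@6: {T} ∪ {A} = {A,T} (union, +1)
LQX@6: {A,T} ∩ {A} = {A} (intersection, +0)
ELQVX@6: {G,T} ∪ {A} = {A,G,T} (union, +1)
per-site changes: [1, 2, 3, 2, 1, 2, 3]; total = 14

A,G,T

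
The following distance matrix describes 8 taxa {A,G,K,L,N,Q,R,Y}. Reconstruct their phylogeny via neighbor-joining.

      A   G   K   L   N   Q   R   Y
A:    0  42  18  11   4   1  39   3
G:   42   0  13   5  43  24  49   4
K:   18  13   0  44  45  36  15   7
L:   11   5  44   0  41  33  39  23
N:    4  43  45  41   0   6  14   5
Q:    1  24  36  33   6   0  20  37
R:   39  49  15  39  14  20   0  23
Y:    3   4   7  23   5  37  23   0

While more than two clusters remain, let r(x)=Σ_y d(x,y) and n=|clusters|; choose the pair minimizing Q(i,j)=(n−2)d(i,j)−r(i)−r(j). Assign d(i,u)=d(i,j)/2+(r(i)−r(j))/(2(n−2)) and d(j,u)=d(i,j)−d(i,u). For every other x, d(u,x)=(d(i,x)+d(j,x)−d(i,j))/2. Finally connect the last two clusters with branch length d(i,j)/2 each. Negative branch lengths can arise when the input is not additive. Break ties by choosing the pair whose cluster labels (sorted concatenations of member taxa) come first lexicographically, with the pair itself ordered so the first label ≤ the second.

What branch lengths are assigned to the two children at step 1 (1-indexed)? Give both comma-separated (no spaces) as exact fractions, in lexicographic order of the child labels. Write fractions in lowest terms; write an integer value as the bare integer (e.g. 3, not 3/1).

7/6,23/6

iteration 1: select G,L (d=5, Q=-346); attach at lengths (7/6, 23/6); label the merged cluster GL
  updated: d(A,GL)=24, d(GL,K)=26, d(GL,N)=79/2, d(GL,Q)=26, d(GL,R)=83/2, d(GL,Y)=11
iteration 2: select K,R (d=15, Q=-449/2); attach at lengths (139/20, 161/20); label the merged cluster KR
  updated: d(A,KR)=21, d(GL,KR)=105/4, d(KR,N)=22, d(KR,Q)=41/2, d(KR,Y)=15/2
iteration 3: select GL,Y (d=11, Q=-585/4); attach at lengths (429/32, -77/32); label the merged cluster GLY
  updated: d(A,GLY)=8, d(GLY,KR)=91/8, d(GLY,N)=67/4, d(GLY,Q)=26
iteration 4: select GLY,KR (d=91/8, Q=-823/8); attach at lengths (57/16, 125/16); label the merged cluster GKLRY
  updated: d(A,GKLRY)=141/16, d(GKLRY,N)=219/16, d(GKLRY,Q)=281/16
iteration 5: select A,Q (d=1, Q=-291/8); attach at lengths (-35/16, 51/16); label the merged cluster AQ
  updated: d(AQ,GKLRY)=203/16, d(AQ,N)=9/2
iteration 6: select AQ,GKLRY (d=203/16, Q=-247/8); attach at lengths (7/4, 175/16); label the merged cluster AGKLQRY
  updated: d(AGKLQRY,N)=11/4
iteration 7: select AGKLQRY,N (d=11/4); attach at lengths (11/8, 11/8); label the merged cluster AGKLNQRY
final tree: (((A:-35/16,Q:51/16):7/4,(((G:7/6,L:23/6):429/32,Y:-77/32):57/16,(K:139/20,R:161/20):125/16):175/16):11/8,N:11/8)
total length: 941/16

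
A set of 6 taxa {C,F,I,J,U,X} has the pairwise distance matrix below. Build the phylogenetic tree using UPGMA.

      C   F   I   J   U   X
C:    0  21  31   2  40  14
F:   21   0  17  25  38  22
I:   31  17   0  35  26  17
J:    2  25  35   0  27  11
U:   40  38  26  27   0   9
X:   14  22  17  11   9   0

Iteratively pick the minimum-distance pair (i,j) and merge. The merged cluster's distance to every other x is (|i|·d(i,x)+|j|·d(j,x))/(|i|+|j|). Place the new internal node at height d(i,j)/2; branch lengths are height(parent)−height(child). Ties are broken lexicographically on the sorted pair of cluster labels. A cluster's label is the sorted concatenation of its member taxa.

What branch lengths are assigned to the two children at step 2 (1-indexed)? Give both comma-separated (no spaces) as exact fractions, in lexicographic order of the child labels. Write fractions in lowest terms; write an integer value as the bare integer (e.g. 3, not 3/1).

step 1: merge (C,J) at d=2; branch lengths C→1, J→1; new cluster CJ
  updated: d(CJ,F)=23, d(CJ,I)=33, d(CJ,U)=67/2, d(CJ,X)=25/2
step 2: merge (U,X) at d=9; branch lengths U→9/2, X→9/2; new cluster UX
  updated: d(CJ,UX)=23, d(F,UX)=30, d(I,UX)=43/2
step 3: merge (F,I) at d=17; branch lengths F→17/2, I→17/2; new cluster FI
  updated: d(CJ,FI)=28, d(FI,UX)=103/4
step 4: merge (CJ,UX) at d=23; branch lengths CJ→21/2, UX→7; new cluster CJUX
  updated: d(CJUX,FI)=215/8
step 5: merge (CJUX,FI) at d=215/8; branch lengths CJUX→31/16, FI→79/16; new cluster CFIJUX
final tree: (((C:1,J:1):21/2,(U:9/2,X:9/2):7):31/16,(F:17/2,I:17/2):79/16)
total length: 419/8

9/2,9/2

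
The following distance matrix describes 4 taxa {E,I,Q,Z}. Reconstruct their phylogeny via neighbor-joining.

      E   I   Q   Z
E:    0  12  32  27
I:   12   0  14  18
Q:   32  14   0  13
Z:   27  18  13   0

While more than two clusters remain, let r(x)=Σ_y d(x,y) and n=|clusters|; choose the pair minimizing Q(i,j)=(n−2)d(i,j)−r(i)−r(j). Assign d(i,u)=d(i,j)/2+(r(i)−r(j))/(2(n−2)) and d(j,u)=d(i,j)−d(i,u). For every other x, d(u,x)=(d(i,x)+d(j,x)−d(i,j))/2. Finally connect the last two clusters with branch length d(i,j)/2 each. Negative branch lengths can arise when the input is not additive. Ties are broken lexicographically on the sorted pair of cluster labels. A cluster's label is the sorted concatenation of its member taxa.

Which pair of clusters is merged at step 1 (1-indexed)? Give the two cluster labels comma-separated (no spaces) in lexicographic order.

E,I

step 1: merge (E,I) at d=12, Q=-91; branch lengths E→51/4, I→-3/4; new cluster EI
  updated: d(EI,Q)=17, d(EI,Z)=33/2
step 2: merge (EI,Q) at d=17, Q=-93/2; branch lengths EI→41/4, Q→27/4; new cluster EIQ
  updated: d(EIQ,Z)=25/4
step 3: merge (EIQ,Z) at d=25/4; branch lengths EIQ→25/8, Z→25/8; new cluster EIQZ
final tree: (((E:51/4,I:-3/4):41/4,Q:27/4):25/8,Z:25/8)
total length: 141/4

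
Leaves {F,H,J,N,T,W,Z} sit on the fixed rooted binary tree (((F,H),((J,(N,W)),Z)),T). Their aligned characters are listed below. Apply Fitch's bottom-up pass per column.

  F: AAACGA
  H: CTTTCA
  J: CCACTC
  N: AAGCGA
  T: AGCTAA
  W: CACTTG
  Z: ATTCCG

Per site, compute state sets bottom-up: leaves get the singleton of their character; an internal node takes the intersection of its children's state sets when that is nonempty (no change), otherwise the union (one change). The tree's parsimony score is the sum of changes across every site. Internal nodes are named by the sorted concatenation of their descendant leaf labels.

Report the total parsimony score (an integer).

22

[col 0] FH: children F:{A}, H:{C} ∪→ {A,C}; cost 1
[col 0] NW: children N:{A}, W:{C} ∪→ {A,C}; cost 1
[col 0] JNW: children J:{C}, NW:{A,C} ∩→ {C}; cost 0
[col 0] JNWZ: children JNW:{C}, Z:{A} ∪→ {A,C}; cost 1
[col 0] FHJNWZ: children FH:{A,C}, JNWZ:{A,C} ∩→ {A,C}; cost 0
[col 0] FHJNTWZ: children FHJNWZ:{A,C}, T:{A} ∩→ {A}; cost 0
[col 1] FH: children F:{A}, H:{T} ∪→ {A,T}; cost 1
[col 1] NW: children N:{A}, W:{A} ∩→ {A}; cost 0
[col 1] JNW: children J:{C}, NW:{A} ∪→ {A,C}; cost 1
[col 1] JNWZ: children JNW:{A,C}, Z:{T} ∪→ {A,C,T}; cost 1
[col 1] FHJNWZ: children FH:{A,T}, JNWZ:{A,C,T} ∩→ {A,T}; cost 0
[col 1] FHJNTWZ: children FHJNWZ:{A,T}, T:{G} ∪→ {A,G,T}; cost 1
[col 2] FH: children F:{A}, H:{T} ∪→ {A,T}; cost 1
[col 2] NW: children N:{G}, W:{C} ∪→ {C,G}; cost 1
[col 2] JNW: children J:{A}, NW:{C,G} ∪→ {A,C,G}; cost 1
[col 2] JNWZ: children JNW:{A,C,G}, Z:{T} ∪→ {A,C,G,T}; cost 1
[col 2] FHJNWZ: children FH:{A,T}, JNWZ:{A,C,G,T} ∩→ {A,T}; cost 0
[col 2] FHJNTWZ: children FHJNWZ:{A,T}, T:{C} ∪→ {A,C,T}; cost 1
[col 3] FH: children F:{C}, H:{T} ∪→ {C,T}; cost 1
[col 3] NW: children N:{C}, W:{T} ∪→ {C,T}; cost 1
[col 3] JNW: children J:{C}, NW:{C,T} ∩→ {C}; cost 0
[col 3] JNWZ: children JNW:{C}, Z:{C} ∩→ {C}; cost 0
[col 3] FHJNWZ: children FH:{C,T}, JNWZ:{C} ∩→ {C}; cost 0
[col 3] FHJNTWZ: children FHJNWZ:{C}, T:{T} ∪→ {C,T}; cost 1
[col 4] FH: children F:{G}, H:{C} ∪→ {C,G}; cost 1
[col 4] NW: children N:{G}, W:{T} ∪→ {G,T}; cost 1
[col 4] JNW: children J:{T}, NW:{G,T} ∩→ {T}; cost 0
[col 4] JNWZ: children JNW:{T}, Z:{C} ∪→ {C,T}; cost 1
[col 4] FHJNWZ: children FH:{C,G}, JNWZ:{C,T} ∩→ {C}; cost 0
[col 4] FHJNTWZ: children FHJNWZ:{C}, T:{A} ∪→ {A,C}; cost 1
[col 5] FH: children F:{A}, H:{A} ∩→ {A}; cost 0
[col 5] NW: children N:{A}, W:{G} ∪→ {A,G}; cost 1
[col 5] JNW: children J:{C}, NW:{A,G} ∪→ {A,C,G}; cost 1
[col 5] JNWZ: children JNW:{A,C,G}, Z:{G} ∩→ {G}; cost 0
[col 5] FHJNWZ: children FH:{A}, JNWZ:{G} ∪→ {A,G}; cost 1
[col 5] FHJNTWZ: children FHJNWZ:{A,G}, T:{A} ∩→ {A}; cost 0
per-site changes: [3, 4, 5, 3, 4, 3]; total = 22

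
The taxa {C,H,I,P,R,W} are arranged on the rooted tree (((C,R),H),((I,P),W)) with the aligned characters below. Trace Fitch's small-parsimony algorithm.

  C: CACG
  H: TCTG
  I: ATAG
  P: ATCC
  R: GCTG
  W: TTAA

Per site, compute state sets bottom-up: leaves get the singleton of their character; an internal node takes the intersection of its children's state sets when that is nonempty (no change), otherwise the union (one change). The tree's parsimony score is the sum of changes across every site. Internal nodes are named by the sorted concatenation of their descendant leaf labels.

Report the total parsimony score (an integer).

[col 0] CR: children C:{C}, R:{G} ∪→ {C,G}; cost 1
[col 0] CHR: children CR:{C,G}, H:{T} ∪→ {C,G,T}; cost 1
[col 0] IP: children I:{A}, P:{A} ∩→ {A}; cost 0
[col 0] IPW: children IP:{A}, W:{T} ∪→ {A,T}; cost 1
[col 0] CHIPRW: children CHR:{C,G,T}, IPW:{A,T} ∩→ {T}; cost 0
[col 1] CR: children C:{A}, R:{C} ∪→ {A,C}; cost 1
[col 1] CHR: children CR:{A,C}, H:{C} ∩→ {C}; cost 0
[col 1] IP: children I:{T}, P:{T} ∩→ {T}; cost 0
[col 1] IPW: children IP:{T}, W:{T} ∩→ {T}; cost 0
[col 1] CHIPRW: children CHR:{C}, IPW:{T} ∪→ {C,T}; cost 1
[col 2] CR: children C:{C}, R:{T} ∪→ {C,T}; cost 1
[col 2] CHR: children CR:{C,T}, H:{T} ∩→ {T}; cost 0
[col 2] IP: children I:{A}, P:{C} ∪→ {A,C}; cost 1
[col 2] IPW: children IP:{A,C}, W:{A} ∩→ {A}; cost 0
[col 2] CHIPRW: children CHR:{T}, IPW:{A} ∪→ {A,T}; cost 1
[col 3] CR: children C:{G}, R:{G} ∩→ {G}; cost 0
[col 3] CHR: children CR:{G}, H:{G} ∩→ {G}; cost 0
[col 3] IP: children I:{G}, P:{C} ∪→ {C,G}; cost 1
[col 3] IPW: children IP:{C,G}, W:{A} ∪→ {A,C,G}; cost 1
[col 3] CHIPRW: children CHR:{G}, IPW:{A,C,G} ∩→ {G}; cost 0
per-site changes: [3, 2, 3, 2]; total = 10

10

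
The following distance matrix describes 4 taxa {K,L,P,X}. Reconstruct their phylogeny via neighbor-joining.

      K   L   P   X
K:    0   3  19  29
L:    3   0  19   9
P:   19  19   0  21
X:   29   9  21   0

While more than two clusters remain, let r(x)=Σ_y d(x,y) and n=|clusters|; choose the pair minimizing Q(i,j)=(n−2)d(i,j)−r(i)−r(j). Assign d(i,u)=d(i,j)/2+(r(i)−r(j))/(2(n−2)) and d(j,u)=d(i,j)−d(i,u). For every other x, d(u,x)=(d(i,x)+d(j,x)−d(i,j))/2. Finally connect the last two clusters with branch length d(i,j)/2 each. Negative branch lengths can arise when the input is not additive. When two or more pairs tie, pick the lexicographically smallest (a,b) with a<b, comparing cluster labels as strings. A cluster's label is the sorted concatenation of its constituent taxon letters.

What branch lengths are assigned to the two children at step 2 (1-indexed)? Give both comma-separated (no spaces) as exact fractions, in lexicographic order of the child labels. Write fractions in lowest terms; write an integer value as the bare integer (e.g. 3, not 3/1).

step 1: merge (K,L) at d=3, Q=-76; branch lengths K→13/2, L→-7/2; new cluster KL
  updated: d(KL,P)=35/2, d(KL,X)=35/2
step 2: merge (KL,P) at d=35/2, Q=-56; branch lengths KL→7, P→21/2; new cluster KLP
  updated: d(KLP,X)=21/2
step 3: merge (KLP,X) at d=21/2; branch lengths KLP→21/4, X→21/4; new cluster KLPX
final tree: (((K:13/2,L:-7/2):7,P:21/2):21/4,X:21/4)
total length: 31

7,21/2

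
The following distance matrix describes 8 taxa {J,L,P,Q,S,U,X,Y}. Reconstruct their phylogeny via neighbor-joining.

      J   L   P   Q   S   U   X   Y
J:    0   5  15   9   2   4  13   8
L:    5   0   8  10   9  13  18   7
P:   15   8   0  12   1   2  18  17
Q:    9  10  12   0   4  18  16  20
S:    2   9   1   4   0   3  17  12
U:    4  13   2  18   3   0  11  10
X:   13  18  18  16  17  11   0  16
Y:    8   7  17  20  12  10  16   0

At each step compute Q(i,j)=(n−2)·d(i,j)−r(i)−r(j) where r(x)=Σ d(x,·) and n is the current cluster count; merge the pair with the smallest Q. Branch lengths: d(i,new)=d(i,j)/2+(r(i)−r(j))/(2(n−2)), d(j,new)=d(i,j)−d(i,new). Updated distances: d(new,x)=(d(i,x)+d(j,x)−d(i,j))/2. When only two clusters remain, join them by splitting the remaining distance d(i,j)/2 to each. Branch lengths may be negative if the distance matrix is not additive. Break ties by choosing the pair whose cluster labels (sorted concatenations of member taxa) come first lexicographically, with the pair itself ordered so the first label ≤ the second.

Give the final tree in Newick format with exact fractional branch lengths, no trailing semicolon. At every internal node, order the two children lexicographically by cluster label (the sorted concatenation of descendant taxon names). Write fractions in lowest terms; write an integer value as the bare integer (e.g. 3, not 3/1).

((((J:2/3,(L:9/5,Y:26/5):7/3):23/16,((P:2,U:0):35/16,S:-19/16):45/16):13/16,Q:91/16):165/32,X:165/32)

step 1: merge (P,U) at d=2, Q=-122; branch lengths P→2, U→0; new cluster PU
  updated: d(J,PU)=17/2, d(L,PU)=19/2, d(PU,Q)=14, d(PU,S)=1, d(PU,X)=27/2, d(PU,Y)=25/2
step 2: merge (L,Y) at d=7, Q=-99; branch lengths L→9/5, Y→26/5; new cluster LY
  updated: d(J,LY)=3, d(LY,PU)=15/2, d(LY,Q)=23/2, d(LY,S)=7, d(LY,X)=27/2
step 3: merge (PU,S) at d=1, Q=-143/2; branch lengths PU→35/16, S→-19/16; new cluster PSU
  updated: d(J,PSU)=19/4, d(LY,PSU)=27/4, d(PSU,Q)=17/2, d(PSU,X)=59/4
step 4: merge (J,LY) at d=3, Q=-111/2; branch lengths J→2/3, LY→7/3; new cluster JLY
  updated: d(JLY,PSU)=17/4, d(JLY,Q)=35/4, d(JLY,X)=47/4
step 5: merge (JLY,PSU) at d=17/4, Q=-175/4; branch lengths JLY→23/16, PSU→45/16; new cluster JLPSUY
  updated: d(JLPSUY,Q)=13/2, d(JLPSUY,X)=89/8
step 6: merge (JLPSUY,Q) at d=13/2, Q=-269/8; branch lengths JLPSUY→13/16, Q→91/16; new cluster JLPQSUY
  updated: d(JLPQSUY,X)=165/16
step 7: merge (JLPQSUY,X) at d=165/16; branch lengths JLPQSUY→165/32, X→165/32; new cluster JLPQSUXY
final tree: ((((J:2/3,(L:9/5,Y:26/5):7/3):23/16,((P:2,U:0):35/16,S:-19/16):45/16):13/16,Q:91/16):165/32,X:165/32)
total length: 545/16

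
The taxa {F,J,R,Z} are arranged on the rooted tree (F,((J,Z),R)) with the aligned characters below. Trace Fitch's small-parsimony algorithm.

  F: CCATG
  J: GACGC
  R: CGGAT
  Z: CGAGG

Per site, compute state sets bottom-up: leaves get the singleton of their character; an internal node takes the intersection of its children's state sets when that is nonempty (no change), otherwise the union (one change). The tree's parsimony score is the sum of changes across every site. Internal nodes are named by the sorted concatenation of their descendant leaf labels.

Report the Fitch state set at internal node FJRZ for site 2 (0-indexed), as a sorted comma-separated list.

A

JZ@0: {G} ∪ {C} = {C,G} (union, +1)
JRZ@0: {C,G} ∩ {C} = {C} (intersection, +0)
FJRZ@0: {C} ∩ {C} = {C} (intersection, +0)
JZ@1: {A} ∪ {G} = {A,G} (union, +1)
JRZ@1: {A,G} ∩ {G} = {G} (intersection, +0)
FJRZ@1: {C} ∪ {G} = {C,G} (union, +1)
JZ@2: {C} ∪ {A} = {A,C} (union, +1)
JRZ@2: {A,C} ∪ {G} = {A,C,G} (union, +1)
FJRZ@2: {A} ∩ {A,C,G} = {A} (intersection, +0)
JZ@3: {G} ∩ {G} = {G} (intersection, +0)
JRZ@3: {G} ∪ {A} = {A,G} (union, +1)
FJRZ@3: {T} ∪ {A,G} = {A,G,T} (union, +1)
JZ@4: {C} ∪ {G} = {C,G} (union, +1)
JRZ@4: {C,G} ∪ {T} = {C,G,T} (union, +1)
FJRZ@4: {G} ∩ {C,G,T} = {G} (intersection, +0)
per-site changes: [1, 2, 2, 2, 2]; total = 9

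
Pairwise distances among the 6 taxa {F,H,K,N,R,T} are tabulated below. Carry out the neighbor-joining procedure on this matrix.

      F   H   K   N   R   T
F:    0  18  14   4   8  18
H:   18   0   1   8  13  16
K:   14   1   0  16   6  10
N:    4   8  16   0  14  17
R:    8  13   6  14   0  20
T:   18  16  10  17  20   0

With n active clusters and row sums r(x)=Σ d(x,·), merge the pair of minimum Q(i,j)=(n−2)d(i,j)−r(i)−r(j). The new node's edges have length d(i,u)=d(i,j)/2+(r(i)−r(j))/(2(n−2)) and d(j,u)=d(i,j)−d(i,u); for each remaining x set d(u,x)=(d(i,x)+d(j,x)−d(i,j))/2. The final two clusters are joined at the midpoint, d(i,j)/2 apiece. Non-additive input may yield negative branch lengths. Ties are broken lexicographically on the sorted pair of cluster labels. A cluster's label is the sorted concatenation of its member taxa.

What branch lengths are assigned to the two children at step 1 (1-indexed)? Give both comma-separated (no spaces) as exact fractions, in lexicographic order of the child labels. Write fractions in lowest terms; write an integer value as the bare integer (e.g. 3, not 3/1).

step 1: merge (F,N) at d=4, Q=-105; branch lengths F→19/8, N→13/8; new cluster FN
  updated: d(FN,H)=11, d(FN,K)=13, d(FN,R)=9, d(FN,T)=31/2
step 2: merge (FN,R) at d=9, Q=-139/2; branch lengths FN→55/12, R→53/12; new cluster FNR
  updated: d(FNR,H)=15/2, d(FNR,K)=5, d(FNR,T)=53/4
step 3: merge (FNR,T) at d=53/4, Q=-77/2; branch lengths FNR→13/4, T→10; new cluster FNRT
  updated: d(FNRT,H)=41/8, d(FNRT,K)=7/8
step 4: merge (FNRT,H) at d=41/8, Q=-7; branch lengths FNRT→5/2, H→21/8; new cluster FHNRT
  updated: d(FHNRT,K)=-13/8
step 5: merge (FHNRT,K) at d=-13/8; branch lengths FHNRT→-13/16, K→-13/16; new cluster FHKNRT
final tree: (((((F:19/8,N:13/8):55/12,R:53/12):13/4,T:10):5/2,H:21/8):-13/16,K:-13/16)
total length: 119/4

19/8,13/8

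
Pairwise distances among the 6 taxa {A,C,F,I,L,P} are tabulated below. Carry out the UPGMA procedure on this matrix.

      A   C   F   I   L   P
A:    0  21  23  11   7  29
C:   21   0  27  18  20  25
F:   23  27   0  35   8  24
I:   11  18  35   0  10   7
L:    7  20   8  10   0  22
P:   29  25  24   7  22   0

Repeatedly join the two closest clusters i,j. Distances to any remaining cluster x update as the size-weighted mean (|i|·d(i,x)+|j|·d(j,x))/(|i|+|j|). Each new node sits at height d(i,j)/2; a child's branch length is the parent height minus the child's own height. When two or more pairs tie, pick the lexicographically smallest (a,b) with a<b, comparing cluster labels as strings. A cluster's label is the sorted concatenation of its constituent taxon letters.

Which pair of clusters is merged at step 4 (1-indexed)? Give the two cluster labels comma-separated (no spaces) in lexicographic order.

C,IP

step 1: merge (A,L) at d=7; branch lengths A→7/2, L→7/2; new cluster AL
  updated: d(AL,C)=41/2, d(AL,F)=31/2, d(AL,I)=21/2, d(AL,P)=51/2
step 2: merge (I,P) at d=7; branch lengths I→7/2, P→7/2; new cluster IP
  updated: d(AL,IP)=18, d(C,IP)=43/2, d(F,IP)=59/2
step 3: merge (AL,F) at d=31/2; branch lengths AL→17/4, F→31/4; new cluster AFL
  updated: d(AFL,C)=68/3, d(AFL,IP)=131/6
step 4: merge (C,IP) at d=43/2; branch lengths C→43/4, IP→29/4; new cluster CIP
  updated: d(AFL,CIP)=199/9
step 5: merge (AFL,CIP) at d=199/9; branch lengths AFL→119/36, CIP→11/36; new cluster ACFILP
final tree: (((A:7/2,L:7/2):17/4,F:31/4):119/36,(C:43/4,(I:7/2,P:7/2):29/4):11/36)
total length: 857/18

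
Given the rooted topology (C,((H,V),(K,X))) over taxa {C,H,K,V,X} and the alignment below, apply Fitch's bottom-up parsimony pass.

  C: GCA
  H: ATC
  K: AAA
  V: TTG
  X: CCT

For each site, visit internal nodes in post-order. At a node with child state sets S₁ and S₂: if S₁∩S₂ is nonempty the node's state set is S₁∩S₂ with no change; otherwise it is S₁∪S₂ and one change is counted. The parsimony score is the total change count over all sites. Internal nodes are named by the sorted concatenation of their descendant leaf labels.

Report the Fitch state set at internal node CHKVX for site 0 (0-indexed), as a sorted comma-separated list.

A,G

[col 0] HV: children H:{A}, V:{T} ∪→ {A,T}; cost 1
[col 0] KX: children K:{A}, X:{C} ∪→ {A,C}; cost 1
[col 0] HKVX: children HV:{A,T}, KX:{A,C} ∩→ {A}; cost 0
[col 0] CHKVX: children C:{G}, HKVX:{A} ∪→ {A,G}; cost 1
[col 1] HV: children H:{T}, V:{T} ∩→ {T}; cost 0
[col 1] KX: children K:{A}, X:{C} ∪→ {A,C}; cost 1
[col 1] HKVX: children HV:{T}, KX:{A,C} ∪→ {A,C,T}; cost 1
[col 1] CHKVX: children C:{C}, HKVX:{A,C,T} ∩→ {C}; cost 0
[col 2] HV: children H:{C}, V:{G} ∪→ {C,G}; cost 1
[col 2] KX: children K:{A}, X:{T} ∪→ {A,T}; cost 1
[col 2] HKVX: children HV:{C,G}, KX:{A,T} ∪→ {A,C,G,T}; cost 1
[col 2] CHKVX: children C:{A}, HKVX:{A,C,G,T} ∩→ {A}; cost 0
per-site changes: [3, 2, 3]; total = 8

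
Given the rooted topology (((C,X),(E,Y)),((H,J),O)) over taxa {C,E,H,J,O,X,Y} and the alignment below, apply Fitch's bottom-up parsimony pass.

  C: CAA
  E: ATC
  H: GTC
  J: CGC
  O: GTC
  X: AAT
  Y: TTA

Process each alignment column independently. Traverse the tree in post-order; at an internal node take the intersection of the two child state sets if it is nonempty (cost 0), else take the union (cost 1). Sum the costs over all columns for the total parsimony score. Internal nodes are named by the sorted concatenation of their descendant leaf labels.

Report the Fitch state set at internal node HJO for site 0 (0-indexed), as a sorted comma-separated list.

CX@0: {C} ∪ {A} = {A,C} (union, +1)
EY@0: {A} ∪ {T} = {A,T} (union, +1)
CEXY@0: {A,C} ∩ {A,T} = {A} (intersection, +0)
HJ@0: {G} ∪ {C} = {C,G} (union, +1)
HJO@0: {C,G} ∩ {G} = {G} (intersection, +0)
CEHJOXY@0: {A} ∪ {G} = {A,G} (union, +1)
CX@1: {A} ∩ {A} = {A} (intersection, +0)
EY@1: {T} ∩ {T} = {T} (intersection, +0)
CEXY@1: {A} ∪ {T} = {A,T} (union, +1)
HJ@1: {T} ∪ {G} = {G,T} (union, +1)
HJO@1: {G,T} ∩ {T} = {T} (intersection, +0)
CEHJOXY@1: {A,T} ∩ {T} = {T} (intersection, +0)
CX@2: {A} ∪ {T} = {A,T} (union, +1)
EY@2: {C} ∪ {A} = {A,C} (union, +1)
CEXY@2: {A,T} ∩ {A,C} = {A} (intersection, +0)
HJ@2: {C} ∩ {C} = {C} (intersection, +0)
HJO@2: {C} ∩ {C} = {C} (intersection, +0)
CEHJOXY@2: {A} ∪ {C} = {A,C} (union, +1)
per-site changes: [4, 2, 3]; total = 9

G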